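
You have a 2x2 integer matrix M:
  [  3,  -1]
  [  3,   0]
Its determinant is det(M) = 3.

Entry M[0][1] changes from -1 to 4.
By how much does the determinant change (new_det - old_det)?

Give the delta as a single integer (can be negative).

Answer: -15

Derivation:
Cofactor C_01 = -3
Entry delta = 4 - -1 = 5
Det delta = entry_delta * cofactor = 5 * -3 = -15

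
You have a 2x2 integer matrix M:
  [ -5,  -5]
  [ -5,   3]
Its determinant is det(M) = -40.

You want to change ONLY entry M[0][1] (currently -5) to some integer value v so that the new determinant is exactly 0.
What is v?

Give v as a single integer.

Answer: 3

Derivation:
det is linear in entry M[0][1]: det = old_det + (v - -5) * C_01
Cofactor C_01 = 5
Want det = 0: -40 + (v - -5) * 5 = 0
  (v - -5) = 40 / 5 = 8
  v = -5 + (8) = 3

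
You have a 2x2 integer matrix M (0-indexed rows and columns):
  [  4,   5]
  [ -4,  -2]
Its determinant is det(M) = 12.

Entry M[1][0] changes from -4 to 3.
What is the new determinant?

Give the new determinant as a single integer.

det is linear in row 1: changing M[1][0] by delta changes det by delta * cofactor(1,0).
Cofactor C_10 = (-1)^(1+0) * minor(1,0) = -5
Entry delta = 3 - -4 = 7
Det delta = 7 * -5 = -35
New det = 12 + -35 = -23

Answer: -23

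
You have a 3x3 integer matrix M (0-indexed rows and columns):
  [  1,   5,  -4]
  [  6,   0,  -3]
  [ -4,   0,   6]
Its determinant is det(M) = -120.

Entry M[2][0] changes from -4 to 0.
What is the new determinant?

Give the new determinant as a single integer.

Answer: -180

Derivation:
det is linear in row 2: changing M[2][0] by delta changes det by delta * cofactor(2,0).
Cofactor C_20 = (-1)^(2+0) * minor(2,0) = -15
Entry delta = 0 - -4 = 4
Det delta = 4 * -15 = -60
New det = -120 + -60 = -180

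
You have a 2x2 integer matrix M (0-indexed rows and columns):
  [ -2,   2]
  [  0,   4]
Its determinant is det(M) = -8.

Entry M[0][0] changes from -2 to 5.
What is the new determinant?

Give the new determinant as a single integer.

Answer: 20

Derivation:
det is linear in row 0: changing M[0][0] by delta changes det by delta * cofactor(0,0).
Cofactor C_00 = (-1)^(0+0) * minor(0,0) = 4
Entry delta = 5 - -2 = 7
Det delta = 7 * 4 = 28
New det = -8 + 28 = 20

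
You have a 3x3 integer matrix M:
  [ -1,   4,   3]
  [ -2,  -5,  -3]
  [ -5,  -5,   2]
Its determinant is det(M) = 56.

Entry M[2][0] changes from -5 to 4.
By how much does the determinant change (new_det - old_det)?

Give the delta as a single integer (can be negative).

Cofactor C_20 = 3
Entry delta = 4 - -5 = 9
Det delta = entry_delta * cofactor = 9 * 3 = 27

Answer: 27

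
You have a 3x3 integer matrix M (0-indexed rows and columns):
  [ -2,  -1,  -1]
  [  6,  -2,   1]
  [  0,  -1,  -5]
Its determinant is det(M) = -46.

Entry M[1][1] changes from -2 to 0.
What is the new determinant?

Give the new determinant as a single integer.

det is linear in row 1: changing M[1][1] by delta changes det by delta * cofactor(1,1).
Cofactor C_11 = (-1)^(1+1) * minor(1,1) = 10
Entry delta = 0 - -2 = 2
Det delta = 2 * 10 = 20
New det = -46 + 20 = -26

Answer: -26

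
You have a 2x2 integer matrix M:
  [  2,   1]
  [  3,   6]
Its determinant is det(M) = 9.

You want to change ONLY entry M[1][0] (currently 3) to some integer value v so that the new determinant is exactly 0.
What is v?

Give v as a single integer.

Answer: 12

Derivation:
det is linear in entry M[1][0]: det = old_det + (v - 3) * C_10
Cofactor C_10 = -1
Want det = 0: 9 + (v - 3) * -1 = 0
  (v - 3) = -9 / -1 = 9
  v = 3 + (9) = 12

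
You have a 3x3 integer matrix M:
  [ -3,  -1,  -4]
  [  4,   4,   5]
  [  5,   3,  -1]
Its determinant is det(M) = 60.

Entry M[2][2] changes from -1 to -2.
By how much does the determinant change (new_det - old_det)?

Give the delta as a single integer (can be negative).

Answer: 8

Derivation:
Cofactor C_22 = -8
Entry delta = -2 - -1 = -1
Det delta = entry_delta * cofactor = -1 * -8 = 8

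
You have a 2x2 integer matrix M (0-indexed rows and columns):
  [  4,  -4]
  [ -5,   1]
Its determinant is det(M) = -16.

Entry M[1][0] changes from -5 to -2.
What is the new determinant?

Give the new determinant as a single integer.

det is linear in row 1: changing M[1][0] by delta changes det by delta * cofactor(1,0).
Cofactor C_10 = (-1)^(1+0) * minor(1,0) = 4
Entry delta = -2 - -5 = 3
Det delta = 3 * 4 = 12
New det = -16 + 12 = -4

Answer: -4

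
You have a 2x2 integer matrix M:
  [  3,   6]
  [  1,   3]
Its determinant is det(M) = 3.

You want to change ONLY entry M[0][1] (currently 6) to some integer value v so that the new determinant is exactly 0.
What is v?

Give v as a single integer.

Answer: 9

Derivation:
det is linear in entry M[0][1]: det = old_det + (v - 6) * C_01
Cofactor C_01 = -1
Want det = 0: 3 + (v - 6) * -1 = 0
  (v - 6) = -3 / -1 = 3
  v = 6 + (3) = 9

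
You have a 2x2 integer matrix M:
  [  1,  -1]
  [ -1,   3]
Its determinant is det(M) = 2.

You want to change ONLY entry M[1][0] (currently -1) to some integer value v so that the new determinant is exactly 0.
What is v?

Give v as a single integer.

det is linear in entry M[1][0]: det = old_det + (v - -1) * C_10
Cofactor C_10 = 1
Want det = 0: 2 + (v - -1) * 1 = 0
  (v - -1) = -2 / 1 = -2
  v = -1 + (-2) = -3

Answer: -3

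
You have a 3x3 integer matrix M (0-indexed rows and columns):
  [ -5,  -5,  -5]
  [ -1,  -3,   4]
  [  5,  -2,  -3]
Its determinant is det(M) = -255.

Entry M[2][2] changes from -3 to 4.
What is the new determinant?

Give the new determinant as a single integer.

det is linear in row 2: changing M[2][2] by delta changes det by delta * cofactor(2,2).
Cofactor C_22 = (-1)^(2+2) * minor(2,2) = 10
Entry delta = 4 - -3 = 7
Det delta = 7 * 10 = 70
New det = -255 + 70 = -185

Answer: -185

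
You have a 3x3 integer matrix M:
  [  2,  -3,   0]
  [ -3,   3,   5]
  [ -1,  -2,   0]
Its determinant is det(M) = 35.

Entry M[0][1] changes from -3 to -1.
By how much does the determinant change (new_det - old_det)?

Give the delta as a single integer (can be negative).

Cofactor C_01 = -5
Entry delta = -1 - -3 = 2
Det delta = entry_delta * cofactor = 2 * -5 = -10

Answer: -10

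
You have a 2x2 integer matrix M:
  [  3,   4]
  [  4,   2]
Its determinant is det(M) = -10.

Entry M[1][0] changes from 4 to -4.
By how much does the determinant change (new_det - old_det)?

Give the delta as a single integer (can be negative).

Cofactor C_10 = -4
Entry delta = -4 - 4 = -8
Det delta = entry_delta * cofactor = -8 * -4 = 32

Answer: 32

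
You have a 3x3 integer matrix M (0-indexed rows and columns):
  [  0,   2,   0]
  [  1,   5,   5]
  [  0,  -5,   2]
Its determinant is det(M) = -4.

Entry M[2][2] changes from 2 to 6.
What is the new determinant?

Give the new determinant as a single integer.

Answer: -12

Derivation:
det is linear in row 2: changing M[2][2] by delta changes det by delta * cofactor(2,2).
Cofactor C_22 = (-1)^(2+2) * minor(2,2) = -2
Entry delta = 6 - 2 = 4
Det delta = 4 * -2 = -8
New det = -4 + -8 = -12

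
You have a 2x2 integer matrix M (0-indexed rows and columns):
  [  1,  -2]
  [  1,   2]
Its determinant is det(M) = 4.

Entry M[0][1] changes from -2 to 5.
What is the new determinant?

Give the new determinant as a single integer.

det is linear in row 0: changing M[0][1] by delta changes det by delta * cofactor(0,1).
Cofactor C_01 = (-1)^(0+1) * minor(0,1) = -1
Entry delta = 5 - -2 = 7
Det delta = 7 * -1 = -7
New det = 4 + -7 = -3

Answer: -3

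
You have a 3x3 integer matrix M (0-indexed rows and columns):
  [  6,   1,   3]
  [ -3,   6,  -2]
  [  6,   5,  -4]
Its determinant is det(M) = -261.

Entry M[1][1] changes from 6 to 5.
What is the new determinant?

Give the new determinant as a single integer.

det is linear in row 1: changing M[1][1] by delta changes det by delta * cofactor(1,1).
Cofactor C_11 = (-1)^(1+1) * minor(1,1) = -42
Entry delta = 5 - 6 = -1
Det delta = -1 * -42 = 42
New det = -261 + 42 = -219

Answer: -219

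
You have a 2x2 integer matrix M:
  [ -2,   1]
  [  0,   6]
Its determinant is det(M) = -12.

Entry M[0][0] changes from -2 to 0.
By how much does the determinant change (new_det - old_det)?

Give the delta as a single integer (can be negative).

Cofactor C_00 = 6
Entry delta = 0 - -2 = 2
Det delta = entry_delta * cofactor = 2 * 6 = 12

Answer: 12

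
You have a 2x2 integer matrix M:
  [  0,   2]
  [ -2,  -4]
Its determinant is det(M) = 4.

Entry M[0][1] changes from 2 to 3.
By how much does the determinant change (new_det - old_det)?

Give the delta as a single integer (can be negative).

Cofactor C_01 = 2
Entry delta = 3 - 2 = 1
Det delta = entry_delta * cofactor = 1 * 2 = 2

Answer: 2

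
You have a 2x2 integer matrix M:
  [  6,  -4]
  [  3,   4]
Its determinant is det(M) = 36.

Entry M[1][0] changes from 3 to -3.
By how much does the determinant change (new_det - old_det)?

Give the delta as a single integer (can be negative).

Cofactor C_10 = 4
Entry delta = -3 - 3 = -6
Det delta = entry_delta * cofactor = -6 * 4 = -24

Answer: -24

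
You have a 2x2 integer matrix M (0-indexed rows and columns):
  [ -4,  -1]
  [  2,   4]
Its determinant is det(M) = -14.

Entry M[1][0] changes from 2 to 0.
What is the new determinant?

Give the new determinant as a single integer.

Answer: -16

Derivation:
det is linear in row 1: changing M[1][0] by delta changes det by delta * cofactor(1,0).
Cofactor C_10 = (-1)^(1+0) * minor(1,0) = 1
Entry delta = 0 - 2 = -2
Det delta = -2 * 1 = -2
New det = -14 + -2 = -16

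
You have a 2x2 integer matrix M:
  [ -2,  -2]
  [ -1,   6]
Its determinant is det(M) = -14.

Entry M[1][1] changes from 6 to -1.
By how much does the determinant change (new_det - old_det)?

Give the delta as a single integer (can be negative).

Cofactor C_11 = -2
Entry delta = -1 - 6 = -7
Det delta = entry_delta * cofactor = -7 * -2 = 14

Answer: 14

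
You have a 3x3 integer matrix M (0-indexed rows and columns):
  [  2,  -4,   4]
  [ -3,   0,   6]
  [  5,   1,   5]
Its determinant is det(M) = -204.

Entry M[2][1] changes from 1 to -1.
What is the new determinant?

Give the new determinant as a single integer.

Answer: -156

Derivation:
det is linear in row 2: changing M[2][1] by delta changes det by delta * cofactor(2,1).
Cofactor C_21 = (-1)^(2+1) * minor(2,1) = -24
Entry delta = -1 - 1 = -2
Det delta = -2 * -24 = 48
New det = -204 + 48 = -156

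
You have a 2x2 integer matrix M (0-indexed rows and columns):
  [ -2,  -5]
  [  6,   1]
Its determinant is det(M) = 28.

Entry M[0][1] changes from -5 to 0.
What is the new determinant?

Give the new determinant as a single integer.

Answer: -2

Derivation:
det is linear in row 0: changing M[0][1] by delta changes det by delta * cofactor(0,1).
Cofactor C_01 = (-1)^(0+1) * minor(0,1) = -6
Entry delta = 0 - -5 = 5
Det delta = 5 * -6 = -30
New det = 28 + -30 = -2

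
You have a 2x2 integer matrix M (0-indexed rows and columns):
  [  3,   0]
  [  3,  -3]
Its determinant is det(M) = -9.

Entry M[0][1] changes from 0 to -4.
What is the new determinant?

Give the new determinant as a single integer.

Answer: 3

Derivation:
det is linear in row 0: changing M[0][1] by delta changes det by delta * cofactor(0,1).
Cofactor C_01 = (-1)^(0+1) * minor(0,1) = -3
Entry delta = -4 - 0 = -4
Det delta = -4 * -3 = 12
New det = -9 + 12 = 3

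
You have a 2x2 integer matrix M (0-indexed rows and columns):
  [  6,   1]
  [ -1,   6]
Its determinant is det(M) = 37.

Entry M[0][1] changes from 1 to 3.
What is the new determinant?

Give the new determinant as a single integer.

Answer: 39

Derivation:
det is linear in row 0: changing M[0][1] by delta changes det by delta * cofactor(0,1).
Cofactor C_01 = (-1)^(0+1) * minor(0,1) = 1
Entry delta = 3 - 1 = 2
Det delta = 2 * 1 = 2
New det = 37 + 2 = 39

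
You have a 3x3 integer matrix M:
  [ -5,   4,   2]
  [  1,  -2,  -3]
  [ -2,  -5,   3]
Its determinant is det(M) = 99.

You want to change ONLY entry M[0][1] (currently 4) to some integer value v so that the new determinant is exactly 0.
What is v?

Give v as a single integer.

det is linear in entry M[0][1]: det = old_det + (v - 4) * C_01
Cofactor C_01 = 3
Want det = 0: 99 + (v - 4) * 3 = 0
  (v - 4) = -99 / 3 = -33
  v = 4 + (-33) = -29

Answer: -29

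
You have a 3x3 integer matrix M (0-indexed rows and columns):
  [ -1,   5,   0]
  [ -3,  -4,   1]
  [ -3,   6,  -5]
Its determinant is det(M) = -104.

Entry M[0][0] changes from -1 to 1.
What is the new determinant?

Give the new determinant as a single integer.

Answer: -76

Derivation:
det is linear in row 0: changing M[0][0] by delta changes det by delta * cofactor(0,0).
Cofactor C_00 = (-1)^(0+0) * minor(0,0) = 14
Entry delta = 1 - -1 = 2
Det delta = 2 * 14 = 28
New det = -104 + 28 = -76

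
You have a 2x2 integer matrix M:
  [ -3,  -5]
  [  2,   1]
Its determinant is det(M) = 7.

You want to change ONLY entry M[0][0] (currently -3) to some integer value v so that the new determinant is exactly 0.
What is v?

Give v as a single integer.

Answer: -10

Derivation:
det is linear in entry M[0][0]: det = old_det + (v - -3) * C_00
Cofactor C_00 = 1
Want det = 0: 7 + (v - -3) * 1 = 0
  (v - -3) = -7 / 1 = -7
  v = -3 + (-7) = -10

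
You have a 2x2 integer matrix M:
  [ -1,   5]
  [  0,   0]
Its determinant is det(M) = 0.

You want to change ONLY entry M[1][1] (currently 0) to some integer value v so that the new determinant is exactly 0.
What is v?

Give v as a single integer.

Answer: 0

Derivation:
det is linear in entry M[1][1]: det = old_det + (v - 0) * C_11
Cofactor C_11 = -1
Want det = 0: 0 + (v - 0) * -1 = 0
  (v - 0) = 0 / -1 = 0
  v = 0 + (0) = 0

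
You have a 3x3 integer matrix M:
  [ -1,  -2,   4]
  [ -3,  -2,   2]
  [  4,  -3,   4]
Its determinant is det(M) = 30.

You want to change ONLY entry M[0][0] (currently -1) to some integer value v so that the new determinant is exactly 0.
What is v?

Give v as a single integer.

det is linear in entry M[0][0]: det = old_det + (v - -1) * C_00
Cofactor C_00 = -2
Want det = 0: 30 + (v - -1) * -2 = 0
  (v - -1) = -30 / -2 = 15
  v = -1 + (15) = 14

Answer: 14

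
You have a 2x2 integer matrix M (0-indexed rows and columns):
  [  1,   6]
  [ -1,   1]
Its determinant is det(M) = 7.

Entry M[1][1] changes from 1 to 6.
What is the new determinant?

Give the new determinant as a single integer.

Answer: 12

Derivation:
det is linear in row 1: changing M[1][1] by delta changes det by delta * cofactor(1,1).
Cofactor C_11 = (-1)^(1+1) * minor(1,1) = 1
Entry delta = 6 - 1 = 5
Det delta = 5 * 1 = 5
New det = 7 + 5 = 12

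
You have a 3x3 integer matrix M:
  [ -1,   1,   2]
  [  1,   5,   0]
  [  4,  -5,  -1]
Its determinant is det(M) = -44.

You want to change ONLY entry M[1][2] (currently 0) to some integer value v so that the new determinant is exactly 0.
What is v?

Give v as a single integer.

Answer: -44

Derivation:
det is linear in entry M[1][2]: det = old_det + (v - 0) * C_12
Cofactor C_12 = -1
Want det = 0: -44 + (v - 0) * -1 = 0
  (v - 0) = 44 / -1 = -44
  v = 0 + (-44) = -44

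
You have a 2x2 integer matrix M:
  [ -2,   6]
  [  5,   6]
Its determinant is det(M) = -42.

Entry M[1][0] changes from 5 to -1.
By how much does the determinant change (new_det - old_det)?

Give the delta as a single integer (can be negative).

Cofactor C_10 = -6
Entry delta = -1 - 5 = -6
Det delta = entry_delta * cofactor = -6 * -6 = 36

Answer: 36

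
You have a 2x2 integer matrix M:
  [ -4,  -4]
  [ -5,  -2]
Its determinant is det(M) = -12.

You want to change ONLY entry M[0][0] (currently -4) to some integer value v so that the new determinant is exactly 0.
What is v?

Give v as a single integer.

Answer: -10

Derivation:
det is linear in entry M[0][0]: det = old_det + (v - -4) * C_00
Cofactor C_00 = -2
Want det = 0: -12 + (v - -4) * -2 = 0
  (v - -4) = 12 / -2 = -6
  v = -4 + (-6) = -10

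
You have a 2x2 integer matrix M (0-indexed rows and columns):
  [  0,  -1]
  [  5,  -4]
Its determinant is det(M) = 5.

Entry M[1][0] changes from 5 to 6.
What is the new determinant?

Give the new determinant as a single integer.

Answer: 6

Derivation:
det is linear in row 1: changing M[1][0] by delta changes det by delta * cofactor(1,0).
Cofactor C_10 = (-1)^(1+0) * minor(1,0) = 1
Entry delta = 6 - 5 = 1
Det delta = 1 * 1 = 1
New det = 5 + 1 = 6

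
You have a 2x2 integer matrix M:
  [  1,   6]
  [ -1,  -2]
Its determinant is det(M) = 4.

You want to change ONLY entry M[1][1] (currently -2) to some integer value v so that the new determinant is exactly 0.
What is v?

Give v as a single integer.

Answer: -6

Derivation:
det is linear in entry M[1][1]: det = old_det + (v - -2) * C_11
Cofactor C_11 = 1
Want det = 0: 4 + (v - -2) * 1 = 0
  (v - -2) = -4 / 1 = -4
  v = -2 + (-4) = -6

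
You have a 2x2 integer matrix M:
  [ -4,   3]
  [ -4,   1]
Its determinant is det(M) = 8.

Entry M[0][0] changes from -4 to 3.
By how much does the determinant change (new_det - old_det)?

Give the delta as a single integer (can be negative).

Cofactor C_00 = 1
Entry delta = 3 - -4 = 7
Det delta = entry_delta * cofactor = 7 * 1 = 7

Answer: 7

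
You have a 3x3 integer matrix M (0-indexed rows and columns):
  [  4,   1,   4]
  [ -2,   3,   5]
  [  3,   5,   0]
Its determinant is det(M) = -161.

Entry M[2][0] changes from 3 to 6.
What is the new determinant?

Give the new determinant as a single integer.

Answer: -182

Derivation:
det is linear in row 2: changing M[2][0] by delta changes det by delta * cofactor(2,0).
Cofactor C_20 = (-1)^(2+0) * minor(2,0) = -7
Entry delta = 6 - 3 = 3
Det delta = 3 * -7 = -21
New det = -161 + -21 = -182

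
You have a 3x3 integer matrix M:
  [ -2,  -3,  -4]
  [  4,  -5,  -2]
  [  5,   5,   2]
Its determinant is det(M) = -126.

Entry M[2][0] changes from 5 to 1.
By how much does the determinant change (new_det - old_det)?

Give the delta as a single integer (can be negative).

Cofactor C_20 = -14
Entry delta = 1 - 5 = -4
Det delta = entry_delta * cofactor = -4 * -14 = 56

Answer: 56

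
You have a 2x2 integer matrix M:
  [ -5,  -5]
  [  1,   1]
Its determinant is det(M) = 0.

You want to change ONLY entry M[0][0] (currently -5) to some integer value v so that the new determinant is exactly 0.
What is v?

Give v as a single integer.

det is linear in entry M[0][0]: det = old_det + (v - -5) * C_00
Cofactor C_00 = 1
Want det = 0: 0 + (v - -5) * 1 = 0
  (v - -5) = 0 / 1 = 0
  v = -5 + (0) = -5

Answer: -5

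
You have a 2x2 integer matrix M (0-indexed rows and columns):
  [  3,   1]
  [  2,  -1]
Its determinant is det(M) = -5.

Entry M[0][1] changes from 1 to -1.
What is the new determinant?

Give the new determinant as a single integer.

Answer: -1

Derivation:
det is linear in row 0: changing M[0][1] by delta changes det by delta * cofactor(0,1).
Cofactor C_01 = (-1)^(0+1) * minor(0,1) = -2
Entry delta = -1 - 1 = -2
Det delta = -2 * -2 = 4
New det = -5 + 4 = -1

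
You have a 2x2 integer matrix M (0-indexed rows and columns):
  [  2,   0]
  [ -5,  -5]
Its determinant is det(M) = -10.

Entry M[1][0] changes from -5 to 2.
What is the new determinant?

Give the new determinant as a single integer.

det is linear in row 1: changing M[1][0] by delta changes det by delta * cofactor(1,0).
Cofactor C_10 = (-1)^(1+0) * minor(1,0) = 0
Entry delta = 2 - -5 = 7
Det delta = 7 * 0 = 0
New det = -10 + 0 = -10

Answer: -10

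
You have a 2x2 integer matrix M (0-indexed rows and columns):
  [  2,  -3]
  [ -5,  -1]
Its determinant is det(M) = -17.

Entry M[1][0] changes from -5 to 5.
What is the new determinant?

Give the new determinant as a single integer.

det is linear in row 1: changing M[1][0] by delta changes det by delta * cofactor(1,0).
Cofactor C_10 = (-1)^(1+0) * minor(1,0) = 3
Entry delta = 5 - -5 = 10
Det delta = 10 * 3 = 30
New det = -17 + 30 = 13

Answer: 13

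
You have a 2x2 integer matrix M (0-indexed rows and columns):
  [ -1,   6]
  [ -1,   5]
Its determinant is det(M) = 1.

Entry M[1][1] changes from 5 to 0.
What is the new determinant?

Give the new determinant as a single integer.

det is linear in row 1: changing M[1][1] by delta changes det by delta * cofactor(1,1).
Cofactor C_11 = (-1)^(1+1) * minor(1,1) = -1
Entry delta = 0 - 5 = -5
Det delta = -5 * -1 = 5
New det = 1 + 5 = 6

Answer: 6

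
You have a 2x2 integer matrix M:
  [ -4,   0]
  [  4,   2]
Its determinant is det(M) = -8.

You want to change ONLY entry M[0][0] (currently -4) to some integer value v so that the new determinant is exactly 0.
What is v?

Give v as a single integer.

Answer: 0

Derivation:
det is linear in entry M[0][0]: det = old_det + (v - -4) * C_00
Cofactor C_00 = 2
Want det = 0: -8 + (v - -4) * 2 = 0
  (v - -4) = 8 / 2 = 4
  v = -4 + (4) = 0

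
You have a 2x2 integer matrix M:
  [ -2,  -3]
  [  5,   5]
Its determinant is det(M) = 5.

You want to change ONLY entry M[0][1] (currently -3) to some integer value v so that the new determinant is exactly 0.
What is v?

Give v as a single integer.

det is linear in entry M[0][1]: det = old_det + (v - -3) * C_01
Cofactor C_01 = -5
Want det = 0: 5 + (v - -3) * -5 = 0
  (v - -3) = -5 / -5 = 1
  v = -3 + (1) = -2

Answer: -2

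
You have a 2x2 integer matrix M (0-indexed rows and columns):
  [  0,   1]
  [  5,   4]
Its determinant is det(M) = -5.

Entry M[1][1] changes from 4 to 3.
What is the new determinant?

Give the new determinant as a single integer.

det is linear in row 1: changing M[1][1] by delta changes det by delta * cofactor(1,1).
Cofactor C_11 = (-1)^(1+1) * minor(1,1) = 0
Entry delta = 3 - 4 = -1
Det delta = -1 * 0 = 0
New det = -5 + 0 = -5

Answer: -5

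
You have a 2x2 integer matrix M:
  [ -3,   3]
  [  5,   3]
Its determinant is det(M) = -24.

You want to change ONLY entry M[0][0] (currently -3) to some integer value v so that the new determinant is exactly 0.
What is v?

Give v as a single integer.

det is linear in entry M[0][0]: det = old_det + (v - -3) * C_00
Cofactor C_00 = 3
Want det = 0: -24 + (v - -3) * 3 = 0
  (v - -3) = 24 / 3 = 8
  v = -3 + (8) = 5

Answer: 5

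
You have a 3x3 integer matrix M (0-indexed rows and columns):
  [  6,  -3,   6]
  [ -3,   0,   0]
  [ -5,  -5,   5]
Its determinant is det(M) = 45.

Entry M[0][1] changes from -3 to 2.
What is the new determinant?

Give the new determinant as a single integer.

det is linear in row 0: changing M[0][1] by delta changes det by delta * cofactor(0,1).
Cofactor C_01 = (-1)^(0+1) * minor(0,1) = 15
Entry delta = 2 - -3 = 5
Det delta = 5 * 15 = 75
New det = 45 + 75 = 120

Answer: 120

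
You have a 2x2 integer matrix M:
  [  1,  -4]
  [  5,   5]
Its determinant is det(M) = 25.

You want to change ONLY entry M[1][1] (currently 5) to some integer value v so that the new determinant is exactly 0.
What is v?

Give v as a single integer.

det is linear in entry M[1][1]: det = old_det + (v - 5) * C_11
Cofactor C_11 = 1
Want det = 0: 25 + (v - 5) * 1 = 0
  (v - 5) = -25 / 1 = -25
  v = 5 + (-25) = -20

Answer: -20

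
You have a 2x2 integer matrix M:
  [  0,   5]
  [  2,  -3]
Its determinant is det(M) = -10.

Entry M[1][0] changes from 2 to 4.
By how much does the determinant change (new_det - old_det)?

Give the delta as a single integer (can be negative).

Cofactor C_10 = -5
Entry delta = 4 - 2 = 2
Det delta = entry_delta * cofactor = 2 * -5 = -10

Answer: -10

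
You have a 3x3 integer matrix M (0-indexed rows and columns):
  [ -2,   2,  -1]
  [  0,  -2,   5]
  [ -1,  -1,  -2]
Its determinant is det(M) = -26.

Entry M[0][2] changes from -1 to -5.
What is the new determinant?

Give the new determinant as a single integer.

Answer: -18

Derivation:
det is linear in row 0: changing M[0][2] by delta changes det by delta * cofactor(0,2).
Cofactor C_02 = (-1)^(0+2) * minor(0,2) = -2
Entry delta = -5 - -1 = -4
Det delta = -4 * -2 = 8
New det = -26 + 8 = -18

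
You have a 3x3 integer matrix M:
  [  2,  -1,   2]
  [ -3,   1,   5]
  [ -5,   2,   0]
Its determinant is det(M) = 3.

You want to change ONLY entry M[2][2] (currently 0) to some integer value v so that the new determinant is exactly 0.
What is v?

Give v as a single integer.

det is linear in entry M[2][2]: det = old_det + (v - 0) * C_22
Cofactor C_22 = -1
Want det = 0: 3 + (v - 0) * -1 = 0
  (v - 0) = -3 / -1 = 3
  v = 0 + (3) = 3

Answer: 3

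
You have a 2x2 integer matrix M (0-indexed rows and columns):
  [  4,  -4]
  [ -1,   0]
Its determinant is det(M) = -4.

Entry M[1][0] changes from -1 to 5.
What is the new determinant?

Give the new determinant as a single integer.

det is linear in row 1: changing M[1][0] by delta changes det by delta * cofactor(1,0).
Cofactor C_10 = (-1)^(1+0) * minor(1,0) = 4
Entry delta = 5 - -1 = 6
Det delta = 6 * 4 = 24
New det = -4 + 24 = 20

Answer: 20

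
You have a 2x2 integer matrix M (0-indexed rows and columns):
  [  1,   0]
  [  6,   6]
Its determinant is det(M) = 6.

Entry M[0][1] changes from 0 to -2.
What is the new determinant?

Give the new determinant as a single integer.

det is linear in row 0: changing M[0][1] by delta changes det by delta * cofactor(0,1).
Cofactor C_01 = (-1)^(0+1) * minor(0,1) = -6
Entry delta = -2 - 0 = -2
Det delta = -2 * -6 = 12
New det = 6 + 12 = 18

Answer: 18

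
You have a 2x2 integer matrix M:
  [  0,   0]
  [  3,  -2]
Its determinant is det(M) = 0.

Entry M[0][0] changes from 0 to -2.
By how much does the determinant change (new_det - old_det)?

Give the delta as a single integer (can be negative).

Cofactor C_00 = -2
Entry delta = -2 - 0 = -2
Det delta = entry_delta * cofactor = -2 * -2 = 4

Answer: 4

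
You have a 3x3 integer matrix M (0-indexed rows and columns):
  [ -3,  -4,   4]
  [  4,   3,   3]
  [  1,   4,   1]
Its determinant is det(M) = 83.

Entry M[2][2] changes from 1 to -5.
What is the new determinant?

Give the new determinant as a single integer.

Answer: 41

Derivation:
det is linear in row 2: changing M[2][2] by delta changes det by delta * cofactor(2,2).
Cofactor C_22 = (-1)^(2+2) * minor(2,2) = 7
Entry delta = -5 - 1 = -6
Det delta = -6 * 7 = -42
New det = 83 + -42 = 41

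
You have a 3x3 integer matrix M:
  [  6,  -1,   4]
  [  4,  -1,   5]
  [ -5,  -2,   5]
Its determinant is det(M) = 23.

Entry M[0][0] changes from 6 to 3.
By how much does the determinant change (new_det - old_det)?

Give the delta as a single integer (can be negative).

Answer: -15

Derivation:
Cofactor C_00 = 5
Entry delta = 3 - 6 = -3
Det delta = entry_delta * cofactor = -3 * 5 = -15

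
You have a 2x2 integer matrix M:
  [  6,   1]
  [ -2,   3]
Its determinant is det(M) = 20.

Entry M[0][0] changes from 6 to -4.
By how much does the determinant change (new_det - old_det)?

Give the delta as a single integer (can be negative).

Cofactor C_00 = 3
Entry delta = -4 - 6 = -10
Det delta = entry_delta * cofactor = -10 * 3 = -30

Answer: -30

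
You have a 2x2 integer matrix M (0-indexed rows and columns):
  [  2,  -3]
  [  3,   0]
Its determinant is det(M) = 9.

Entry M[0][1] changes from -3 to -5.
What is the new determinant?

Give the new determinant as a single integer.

det is linear in row 0: changing M[0][1] by delta changes det by delta * cofactor(0,1).
Cofactor C_01 = (-1)^(0+1) * minor(0,1) = -3
Entry delta = -5 - -3 = -2
Det delta = -2 * -3 = 6
New det = 9 + 6 = 15

Answer: 15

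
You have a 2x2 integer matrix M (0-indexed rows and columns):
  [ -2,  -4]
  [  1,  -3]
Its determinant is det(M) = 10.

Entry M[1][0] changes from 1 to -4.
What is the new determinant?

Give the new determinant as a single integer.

det is linear in row 1: changing M[1][0] by delta changes det by delta * cofactor(1,0).
Cofactor C_10 = (-1)^(1+0) * minor(1,0) = 4
Entry delta = -4 - 1 = -5
Det delta = -5 * 4 = -20
New det = 10 + -20 = -10

Answer: -10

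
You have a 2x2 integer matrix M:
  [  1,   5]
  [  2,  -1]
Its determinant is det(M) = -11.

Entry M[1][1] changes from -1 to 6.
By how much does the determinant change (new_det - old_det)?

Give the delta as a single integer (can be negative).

Cofactor C_11 = 1
Entry delta = 6 - -1 = 7
Det delta = entry_delta * cofactor = 7 * 1 = 7

Answer: 7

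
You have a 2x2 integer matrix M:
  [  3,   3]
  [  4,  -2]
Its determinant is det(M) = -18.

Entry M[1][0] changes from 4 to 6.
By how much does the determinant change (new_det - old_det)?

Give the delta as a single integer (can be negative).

Cofactor C_10 = -3
Entry delta = 6 - 4 = 2
Det delta = entry_delta * cofactor = 2 * -3 = -6

Answer: -6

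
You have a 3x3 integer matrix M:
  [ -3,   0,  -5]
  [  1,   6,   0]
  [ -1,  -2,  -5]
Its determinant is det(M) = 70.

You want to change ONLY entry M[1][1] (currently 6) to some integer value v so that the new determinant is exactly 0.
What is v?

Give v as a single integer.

det is linear in entry M[1][1]: det = old_det + (v - 6) * C_11
Cofactor C_11 = 10
Want det = 0: 70 + (v - 6) * 10 = 0
  (v - 6) = -70 / 10 = -7
  v = 6 + (-7) = -1

Answer: -1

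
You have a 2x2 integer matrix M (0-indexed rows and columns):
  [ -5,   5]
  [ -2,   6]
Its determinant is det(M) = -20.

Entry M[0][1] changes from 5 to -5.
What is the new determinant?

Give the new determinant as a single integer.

Answer: -40

Derivation:
det is linear in row 0: changing M[0][1] by delta changes det by delta * cofactor(0,1).
Cofactor C_01 = (-1)^(0+1) * minor(0,1) = 2
Entry delta = -5 - 5 = -10
Det delta = -10 * 2 = -20
New det = -20 + -20 = -40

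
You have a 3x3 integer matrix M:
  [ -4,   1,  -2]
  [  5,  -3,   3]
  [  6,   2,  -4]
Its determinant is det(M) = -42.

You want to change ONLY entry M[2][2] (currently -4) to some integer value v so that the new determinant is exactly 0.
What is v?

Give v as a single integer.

det is linear in entry M[2][2]: det = old_det + (v - -4) * C_22
Cofactor C_22 = 7
Want det = 0: -42 + (v - -4) * 7 = 0
  (v - -4) = 42 / 7 = 6
  v = -4 + (6) = 2

Answer: 2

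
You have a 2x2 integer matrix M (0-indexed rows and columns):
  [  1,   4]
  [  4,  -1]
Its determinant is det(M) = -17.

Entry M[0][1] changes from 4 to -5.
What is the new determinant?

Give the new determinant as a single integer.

Answer: 19

Derivation:
det is linear in row 0: changing M[0][1] by delta changes det by delta * cofactor(0,1).
Cofactor C_01 = (-1)^(0+1) * minor(0,1) = -4
Entry delta = -5 - 4 = -9
Det delta = -9 * -4 = 36
New det = -17 + 36 = 19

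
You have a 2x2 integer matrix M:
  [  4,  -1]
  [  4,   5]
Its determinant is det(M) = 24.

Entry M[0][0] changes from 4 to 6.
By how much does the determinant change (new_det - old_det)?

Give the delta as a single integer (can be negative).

Cofactor C_00 = 5
Entry delta = 6 - 4 = 2
Det delta = entry_delta * cofactor = 2 * 5 = 10

Answer: 10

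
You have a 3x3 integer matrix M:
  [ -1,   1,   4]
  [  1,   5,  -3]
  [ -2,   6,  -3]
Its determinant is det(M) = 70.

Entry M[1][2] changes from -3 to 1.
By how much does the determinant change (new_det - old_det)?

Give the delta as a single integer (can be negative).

Cofactor C_12 = 4
Entry delta = 1 - -3 = 4
Det delta = entry_delta * cofactor = 4 * 4 = 16

Answer: 16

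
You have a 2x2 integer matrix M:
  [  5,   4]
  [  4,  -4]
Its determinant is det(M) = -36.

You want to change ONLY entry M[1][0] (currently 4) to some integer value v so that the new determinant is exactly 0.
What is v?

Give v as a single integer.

det is linear in entry M[1][0]: det = old_det + (v - 4) * C_10
Cofactor C_10 = -4
Want det = 0: -36 + (v - 4) * -4 = 0
  (v - 4) = 36 / -4 = -9
  v = 4 + (-9) = -5

Answer: -5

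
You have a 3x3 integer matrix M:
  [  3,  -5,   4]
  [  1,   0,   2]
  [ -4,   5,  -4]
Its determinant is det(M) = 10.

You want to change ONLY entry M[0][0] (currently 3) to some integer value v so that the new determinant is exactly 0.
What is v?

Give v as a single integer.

Answer: 4

Derivation:
det is linear in entry M[0][0]: det = old_det + (v - 3) * C_00
Cofactor C_00 = -10
Want det = 0: 10 + (v - 3) * -10 = 0
  (v - 3) = -10 / -10 = 1
  v = 3 + (1) = 4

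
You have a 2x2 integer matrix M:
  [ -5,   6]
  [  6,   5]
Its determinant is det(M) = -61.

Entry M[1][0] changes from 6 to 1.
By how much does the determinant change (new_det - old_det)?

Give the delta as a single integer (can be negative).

Cofactor C_10 = -6
Entry delta = 1 - 6 = -5
Det delta = entry_delta * cofactor = -5 * -6 = 30

Answer: 30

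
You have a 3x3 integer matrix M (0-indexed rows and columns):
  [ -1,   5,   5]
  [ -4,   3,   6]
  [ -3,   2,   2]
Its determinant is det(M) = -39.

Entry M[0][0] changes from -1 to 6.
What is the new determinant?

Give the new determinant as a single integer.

Answer: -81

Derivation:
det is linear in row 0: changing M[0][0] by delta changes det by delta * cofactor(0,0).
Cofactor C_00 = (-1)^(0+0) * minor(0,0) = -6
Entry delta = 6 - -1 = 7
Det delta = 7 * -6 = -42
New det = -39 + -42 = -81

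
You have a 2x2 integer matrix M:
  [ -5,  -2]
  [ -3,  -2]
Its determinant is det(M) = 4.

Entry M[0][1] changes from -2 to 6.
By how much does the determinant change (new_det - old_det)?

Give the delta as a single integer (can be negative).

Cofactor C_01 = 3
Entry delta = 6 - -2 = 8
Det delta = entry_delta * cofactor = 8 * 3 = 24

Answer: 24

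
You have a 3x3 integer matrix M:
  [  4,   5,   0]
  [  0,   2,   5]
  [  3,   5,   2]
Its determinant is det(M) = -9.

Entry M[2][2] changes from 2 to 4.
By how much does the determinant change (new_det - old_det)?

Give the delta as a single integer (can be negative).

Cofactor C_22 = 8
Entry delta = 4 - 2 = 2
Det delta = entry_delta * cofactor = 2 * 8 = 16

Answer: 16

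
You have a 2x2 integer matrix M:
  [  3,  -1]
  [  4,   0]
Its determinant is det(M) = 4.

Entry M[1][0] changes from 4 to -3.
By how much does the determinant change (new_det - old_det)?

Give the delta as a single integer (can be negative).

Answer: -7

Derivation:
Cofactor C_10 = 1
Entry delta = -3 - 4 = -7
Det delta = entry_delta * cofactor = -7 * 1 = -7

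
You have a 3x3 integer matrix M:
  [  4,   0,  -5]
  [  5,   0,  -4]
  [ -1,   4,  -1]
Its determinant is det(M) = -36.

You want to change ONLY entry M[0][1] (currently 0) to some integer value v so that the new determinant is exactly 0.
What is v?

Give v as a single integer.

det is linear in entry M[0][1]: det = old_det + (v - 0) * C_01
Cofactor C_01 = 9
Want det = 0: -36 + (v - 0) * 9 = 0
  (v - 0) = 36 / 9 = 4
  v = 0 + (4) = 4

Answer: 4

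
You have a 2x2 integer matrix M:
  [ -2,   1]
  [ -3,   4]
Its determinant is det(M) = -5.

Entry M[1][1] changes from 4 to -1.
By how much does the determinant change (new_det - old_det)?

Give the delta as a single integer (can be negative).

Answer: 10

Derivation:
Cofactor C_11 = -2
Entry delta = -1 - 4 = -5
Det delta = entry_delta * cofactor = -5 * -2 = 10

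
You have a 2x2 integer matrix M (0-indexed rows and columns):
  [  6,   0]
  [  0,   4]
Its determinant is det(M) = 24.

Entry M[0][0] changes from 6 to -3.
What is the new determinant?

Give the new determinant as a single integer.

Answer: -12

Derivation:
det is linear in row 0: changing M[0][0] by delta changes det by delta * cofactor(0,0).
Cofactor C_00 = (-1)^(0+0) * minor(0,0) = 4
Entry delta = -3 - 6 = -9
Det delta = -9 * 4 = -36
New det = 24 + -36 = -12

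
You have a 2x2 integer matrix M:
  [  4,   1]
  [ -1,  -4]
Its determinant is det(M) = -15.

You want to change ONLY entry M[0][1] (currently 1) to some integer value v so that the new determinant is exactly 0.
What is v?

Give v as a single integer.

det is linear in entry M[0][1]: det = old_det + (v - 1) * C_01
Cofactor C_01 = 1
Want det = 0: -15 + (v - 1) * 1 = 0
  (v - 1) = 15 / 1 = 15
  v = 1 + (15) = 16

Answer: 16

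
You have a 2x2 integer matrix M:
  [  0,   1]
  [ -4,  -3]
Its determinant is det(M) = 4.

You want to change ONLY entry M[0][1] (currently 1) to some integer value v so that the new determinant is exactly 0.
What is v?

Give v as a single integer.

Answer: 0

Derivation:
det is linear in entry M[0][1]: det = old_det + (v - 1) * C_01
Cofactor C_01 = 4
Want det = 0: 4 + (v - 1) * 4 = 0
  (v - 1) = -4 / 4 = -1
  v = 1 + (-1) = 0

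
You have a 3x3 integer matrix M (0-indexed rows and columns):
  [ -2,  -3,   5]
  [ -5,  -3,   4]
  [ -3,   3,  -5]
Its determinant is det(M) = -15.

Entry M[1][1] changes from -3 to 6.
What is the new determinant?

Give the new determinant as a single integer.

Answer: 210

Derivation:
det is linear in row 1: changing M[1][1] by delta changes det by delta * cofactor(1,1).
Cofactor C_11 = (-1)^(1+1) * minor(1,1) = 25
Entry delta = 6 - -3 = 9
Det delta = 9 * 25 = 225
New det = -15 + 225 = 210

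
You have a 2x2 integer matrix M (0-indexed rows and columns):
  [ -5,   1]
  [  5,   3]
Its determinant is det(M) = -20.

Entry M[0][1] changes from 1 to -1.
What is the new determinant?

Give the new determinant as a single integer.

det is linear in row 0: changing M[0][1] by delta changes det by delta * cofactor(0,1).
Cofactor C_01 = (-1)^(0+1) * minor(0,1) = -5
Entry delta = -1 - 1 = -2
Det delta = -2 * -5 = 10
New det = -20 + 10 = -10

Answer: -10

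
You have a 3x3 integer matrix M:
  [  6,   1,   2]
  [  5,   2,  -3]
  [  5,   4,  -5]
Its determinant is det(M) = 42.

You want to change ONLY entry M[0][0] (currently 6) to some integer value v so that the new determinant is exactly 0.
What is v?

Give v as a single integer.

det is linear in entry M[0][0]: det = old_det + (v - 6) * C_00
Cofactor C_00 = 2
Want det = 0: 42 + (v - 6) * 2 = 0
  (v - 6) = -42 / 2 = -21
  v = 6 + (-21) = -15

Answer: -15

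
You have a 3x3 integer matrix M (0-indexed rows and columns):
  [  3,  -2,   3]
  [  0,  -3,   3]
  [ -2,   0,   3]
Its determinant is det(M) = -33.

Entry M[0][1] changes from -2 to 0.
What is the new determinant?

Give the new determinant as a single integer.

Answer: -45

Derivation:
det is linear in row 0: changing M[0][1] by delta changes det by delta * cofactor(0,1).
Cofactor C_01 = (-1)^(0+1) * minor(0,1) = -6
Entry delta = 0 - -2 = 2
Det delta = 2 * -6 = -12
New det = -33 + -12 = -45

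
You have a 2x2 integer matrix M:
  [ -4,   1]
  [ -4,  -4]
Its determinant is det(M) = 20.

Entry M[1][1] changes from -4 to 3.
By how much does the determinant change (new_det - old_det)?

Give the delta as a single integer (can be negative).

Cofactor C_11 = -4
Entry delta = 3 - -4 = 7
Det delta = entry_delta * cofactor = 7 * -4 = -28

Answer: -28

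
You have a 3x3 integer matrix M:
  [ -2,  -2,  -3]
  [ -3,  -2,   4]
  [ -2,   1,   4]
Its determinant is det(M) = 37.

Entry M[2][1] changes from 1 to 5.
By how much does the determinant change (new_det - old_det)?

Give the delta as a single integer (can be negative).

Answer: 68

Derivation:
Cofactor C_21 = 17
Entry delta = 5 - 1 = 4
Det delta = entry_delta * cofactor = 4 * 17 = 68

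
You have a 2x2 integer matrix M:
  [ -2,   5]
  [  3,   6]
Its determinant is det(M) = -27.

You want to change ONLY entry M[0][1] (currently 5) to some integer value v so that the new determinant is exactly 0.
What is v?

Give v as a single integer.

Answer: -4

Derivation:
det is linear in entry M[0][1]: det = old_det + (v - 5) * C_01
Cofactor C_01 = -3
Want det = 0: -27 + (v - 5) * -3 = 0
  (v - 5) = 27 / -3 = -9
  v = 5 + (-9) = -4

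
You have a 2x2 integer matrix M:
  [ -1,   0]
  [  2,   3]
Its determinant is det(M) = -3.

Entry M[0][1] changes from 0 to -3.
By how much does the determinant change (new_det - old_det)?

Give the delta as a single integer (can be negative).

Answer: 6

Derivation:
Cofactor C_01 = -2
Entry delta = -3 - 0 = -3
Det delta = entry_delta * cofactor = -3 * -2 = 6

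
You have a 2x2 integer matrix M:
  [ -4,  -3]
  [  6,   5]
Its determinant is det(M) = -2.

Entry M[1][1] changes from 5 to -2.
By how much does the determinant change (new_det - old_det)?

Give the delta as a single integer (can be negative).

Answer: 28

Derivation:
Cofactor C_11 = -4
Entry delta = -2 - 5 = -7
Det delta = entry_delta * cofactor = -7 * -4 = 28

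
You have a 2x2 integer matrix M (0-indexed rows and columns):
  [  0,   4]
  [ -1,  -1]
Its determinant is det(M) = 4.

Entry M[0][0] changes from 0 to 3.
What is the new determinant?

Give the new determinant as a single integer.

det is linear in row 0: changing M[0][0] by delta changes det by delta * cofactor(0,0).
Cofactor C_00 = (-1)^(0+0) * minor(0,0) = -1
Entry delta = 3 - 0 = 3
Det delta = 3 * -1 = -3
New det = 4 + -3 = 1

Answer: 1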